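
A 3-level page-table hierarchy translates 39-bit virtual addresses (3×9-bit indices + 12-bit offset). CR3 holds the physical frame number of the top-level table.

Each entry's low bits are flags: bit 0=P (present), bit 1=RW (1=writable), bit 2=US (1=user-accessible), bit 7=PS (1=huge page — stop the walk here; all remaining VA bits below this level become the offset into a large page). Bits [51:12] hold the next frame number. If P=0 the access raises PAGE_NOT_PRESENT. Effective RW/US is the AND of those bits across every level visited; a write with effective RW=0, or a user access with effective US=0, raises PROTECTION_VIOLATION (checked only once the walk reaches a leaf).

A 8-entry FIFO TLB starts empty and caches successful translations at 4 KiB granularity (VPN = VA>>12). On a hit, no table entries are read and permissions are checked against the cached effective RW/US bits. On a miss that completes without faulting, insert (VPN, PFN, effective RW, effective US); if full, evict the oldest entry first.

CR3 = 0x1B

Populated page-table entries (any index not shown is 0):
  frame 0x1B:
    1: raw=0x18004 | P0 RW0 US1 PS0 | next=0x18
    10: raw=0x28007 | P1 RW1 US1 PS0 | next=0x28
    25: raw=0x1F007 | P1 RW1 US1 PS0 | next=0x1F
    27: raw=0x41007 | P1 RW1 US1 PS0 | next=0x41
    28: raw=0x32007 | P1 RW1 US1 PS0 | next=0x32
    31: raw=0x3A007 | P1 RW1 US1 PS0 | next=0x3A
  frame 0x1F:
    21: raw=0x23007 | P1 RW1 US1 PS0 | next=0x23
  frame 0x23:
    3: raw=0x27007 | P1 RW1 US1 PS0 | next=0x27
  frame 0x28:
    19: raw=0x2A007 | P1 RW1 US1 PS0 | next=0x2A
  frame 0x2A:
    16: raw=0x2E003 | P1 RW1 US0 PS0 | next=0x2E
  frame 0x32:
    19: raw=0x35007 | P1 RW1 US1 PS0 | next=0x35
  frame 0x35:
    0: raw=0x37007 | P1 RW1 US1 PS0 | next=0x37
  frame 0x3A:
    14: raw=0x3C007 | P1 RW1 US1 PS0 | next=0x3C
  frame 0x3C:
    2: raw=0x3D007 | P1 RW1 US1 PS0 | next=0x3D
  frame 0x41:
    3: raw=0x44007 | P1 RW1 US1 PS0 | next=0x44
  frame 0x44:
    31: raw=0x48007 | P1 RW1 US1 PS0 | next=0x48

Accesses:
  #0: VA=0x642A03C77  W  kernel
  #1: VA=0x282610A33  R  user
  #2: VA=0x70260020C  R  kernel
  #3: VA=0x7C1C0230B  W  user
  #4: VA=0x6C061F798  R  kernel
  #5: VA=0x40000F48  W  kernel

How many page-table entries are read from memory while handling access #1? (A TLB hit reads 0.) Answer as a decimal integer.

Walk each access:
#0 VA=0x642A03C77 (w,kernel):
  lvl0: tbl 0x1B, slot 25 ⇒ 0x1F007 (P1/RW1/US1/PS0)
  lvl1: tbl 0x1F, slot 21 ⇒ 0x23007 (P1/RW1/US1/PS0)
  lvl2: tbl 0x23, slot 3 ⇒ 0x27007 (P1/RW1/US1/PS0)
  → PA=0x27C77  (3 entries read)
#1 VA=0x282610A33 (r,user):
  lvl0: tbl 0x1B, slot 10 ⇒ 0x28007 (P1/RW1/US1/PS0)
  lvl1: tbl 0x28, slot 19 ⇒ 0x2A007 (P1/RW1/US1/PS0)
  lvl2: tbl 0x2A, slot 16 ⇒ 0x2E003 (P1/RW1/US0/PS0)
  ✗ PROTECTION_VIOLATION  [3 reads]
#2 VA=0x70260020C (r,kernel):
  lvl0: tbl 0x1B, slot 28 ⇒ 0x32007 (P1/RW1/US1/PS0)
  lvl1: tbl 0x32, slot 19 ⇒ 0x35007 (P1/RW1/US1/PS0)
  lvl2: tbl 0x35, slot 0 ⇒ 0x37007 (P1/RW1/US1/PS0)
  → PA=0x3720C  (3 entries read)
#3 VA=0x7C1C0230B (w,user):
  lvl0: tbl 0x1B, slot 31 ⇒ 0x3A007 (P1/RW1/US1/PS0)
  lvl1: tbl 0x3A, slot 14 ⇒ 0x3C007 (P1/RW1/US1/PS0)
  lvl2: tbl 0x3C, slot 2 ⇒ 0x3D007 (P1/RW1/US1/PS0)
  → PA=0x3D30B  (3 entries read)
#4 VA=0x6C061F798 (r,kernel):
  lvl0: tbl 0x1B, slot 27 ⇒ 0x41007 (P1/RW1/US1/PS0)
  lvl1: tbl 0x41, slot 3 ⇒ 0x44007 (P1/RW1/US1/PS0)
  lvl2: tbl 0x44, slot 31 ⇒ 0x48007 (P1/RW1/US1/PS0)
  → PA=0x48798  (3 entries read)
#5 VA=0x40000F48 (w,kernel):
  lvl0: tbl 0x1B, slot 1 ⇒ 0x18004 (P0/RW0/US1/PS0)
  ✗ PAGE_NOT_PRESENT  [1 reads]

Entries read for #1: 3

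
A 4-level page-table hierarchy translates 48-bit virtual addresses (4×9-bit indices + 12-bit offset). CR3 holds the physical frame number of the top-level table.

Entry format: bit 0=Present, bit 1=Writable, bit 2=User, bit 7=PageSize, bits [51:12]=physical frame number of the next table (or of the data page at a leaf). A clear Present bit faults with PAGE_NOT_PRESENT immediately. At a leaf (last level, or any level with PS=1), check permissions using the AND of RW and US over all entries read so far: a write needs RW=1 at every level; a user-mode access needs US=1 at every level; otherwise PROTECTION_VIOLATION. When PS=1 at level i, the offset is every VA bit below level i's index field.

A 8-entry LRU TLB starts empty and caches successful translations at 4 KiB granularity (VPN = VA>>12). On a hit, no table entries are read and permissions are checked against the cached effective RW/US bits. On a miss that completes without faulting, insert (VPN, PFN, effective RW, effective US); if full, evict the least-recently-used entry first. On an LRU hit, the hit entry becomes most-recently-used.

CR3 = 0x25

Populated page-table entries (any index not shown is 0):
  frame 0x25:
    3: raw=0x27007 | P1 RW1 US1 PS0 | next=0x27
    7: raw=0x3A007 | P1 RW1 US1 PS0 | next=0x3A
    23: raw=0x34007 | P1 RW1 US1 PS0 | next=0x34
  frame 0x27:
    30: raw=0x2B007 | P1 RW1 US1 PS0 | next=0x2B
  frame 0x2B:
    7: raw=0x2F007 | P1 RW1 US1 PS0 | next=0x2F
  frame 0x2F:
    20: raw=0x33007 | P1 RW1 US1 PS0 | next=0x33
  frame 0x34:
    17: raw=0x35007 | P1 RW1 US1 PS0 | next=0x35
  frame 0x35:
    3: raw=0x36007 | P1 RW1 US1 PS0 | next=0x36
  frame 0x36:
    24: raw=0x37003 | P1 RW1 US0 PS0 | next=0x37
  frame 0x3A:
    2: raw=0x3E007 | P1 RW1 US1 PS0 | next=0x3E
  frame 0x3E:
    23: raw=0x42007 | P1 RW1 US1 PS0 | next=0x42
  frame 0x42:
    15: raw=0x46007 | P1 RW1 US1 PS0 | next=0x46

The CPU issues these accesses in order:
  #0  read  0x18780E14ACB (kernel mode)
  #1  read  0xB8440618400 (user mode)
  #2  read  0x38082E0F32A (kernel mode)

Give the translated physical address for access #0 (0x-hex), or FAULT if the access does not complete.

Trace:
#0 VA=0x18780E14ACB (r,kernel):
  lvl0: tbl 0x25, slot 3 ⇒ 0x27007 (P1/RW1/US1/PS0)
  lvl1: tbl 0x27, slot 30 ⇒ 0x2B007 (P1/RW1/US1/PS0)
  lvl2: tbl 0x2B, slot 7 ⇒ 0x2F007 (P1/RW1/US1/PS0)
  lvl3: tbl 0x2F, slot 20 ⇒ 0x33007 (P1/RW1/US1/PS0)
  ✓ 0x33ACB  — 4 lookups
#1 VA=0xB8440618400 (r,user):
  lvl0: tbl 0x25, slot 23 ⇒ 0x34007 (P1/RW1/US1/PS0)
  lvl1: tbl 0x34, slot 17 ⇒ 0x35007 (P1/RW1/US1/PS0)
  lvl2: tbl 0x35, slot 3 ⇒ 0x36007 (P1/RW1/US1/PS0)
  lvl3: tbl 0x36, slot 24 ⇒ 0x37003 (P1/RW1/US0/PS0)
  ✗ PROTECTION_VIOLATION  [4 reads]
#2 VA=0x38082E0F32A (r,kernel):
  lvl0: tbl 0x25, slot 7 ⇒ 0x3A007 (P1/RW1/US1/PS0)
  lvl1: tbl 0x3A, slot 2 ⇒ 0x3E007 (P1/RW1/US1/PS0)
  lvl2: tbl 0x3E, slot 23 ⇒ 0x42007 (P1/RW1/US1/PS0)
  lvl3: tbl 0x42, slot 15 ⇒ 0x46007 (P1/RW1/US1/PS0)
  ✓ 0x4632A  — 4 lookups

Access #0 PA: 0x33ACB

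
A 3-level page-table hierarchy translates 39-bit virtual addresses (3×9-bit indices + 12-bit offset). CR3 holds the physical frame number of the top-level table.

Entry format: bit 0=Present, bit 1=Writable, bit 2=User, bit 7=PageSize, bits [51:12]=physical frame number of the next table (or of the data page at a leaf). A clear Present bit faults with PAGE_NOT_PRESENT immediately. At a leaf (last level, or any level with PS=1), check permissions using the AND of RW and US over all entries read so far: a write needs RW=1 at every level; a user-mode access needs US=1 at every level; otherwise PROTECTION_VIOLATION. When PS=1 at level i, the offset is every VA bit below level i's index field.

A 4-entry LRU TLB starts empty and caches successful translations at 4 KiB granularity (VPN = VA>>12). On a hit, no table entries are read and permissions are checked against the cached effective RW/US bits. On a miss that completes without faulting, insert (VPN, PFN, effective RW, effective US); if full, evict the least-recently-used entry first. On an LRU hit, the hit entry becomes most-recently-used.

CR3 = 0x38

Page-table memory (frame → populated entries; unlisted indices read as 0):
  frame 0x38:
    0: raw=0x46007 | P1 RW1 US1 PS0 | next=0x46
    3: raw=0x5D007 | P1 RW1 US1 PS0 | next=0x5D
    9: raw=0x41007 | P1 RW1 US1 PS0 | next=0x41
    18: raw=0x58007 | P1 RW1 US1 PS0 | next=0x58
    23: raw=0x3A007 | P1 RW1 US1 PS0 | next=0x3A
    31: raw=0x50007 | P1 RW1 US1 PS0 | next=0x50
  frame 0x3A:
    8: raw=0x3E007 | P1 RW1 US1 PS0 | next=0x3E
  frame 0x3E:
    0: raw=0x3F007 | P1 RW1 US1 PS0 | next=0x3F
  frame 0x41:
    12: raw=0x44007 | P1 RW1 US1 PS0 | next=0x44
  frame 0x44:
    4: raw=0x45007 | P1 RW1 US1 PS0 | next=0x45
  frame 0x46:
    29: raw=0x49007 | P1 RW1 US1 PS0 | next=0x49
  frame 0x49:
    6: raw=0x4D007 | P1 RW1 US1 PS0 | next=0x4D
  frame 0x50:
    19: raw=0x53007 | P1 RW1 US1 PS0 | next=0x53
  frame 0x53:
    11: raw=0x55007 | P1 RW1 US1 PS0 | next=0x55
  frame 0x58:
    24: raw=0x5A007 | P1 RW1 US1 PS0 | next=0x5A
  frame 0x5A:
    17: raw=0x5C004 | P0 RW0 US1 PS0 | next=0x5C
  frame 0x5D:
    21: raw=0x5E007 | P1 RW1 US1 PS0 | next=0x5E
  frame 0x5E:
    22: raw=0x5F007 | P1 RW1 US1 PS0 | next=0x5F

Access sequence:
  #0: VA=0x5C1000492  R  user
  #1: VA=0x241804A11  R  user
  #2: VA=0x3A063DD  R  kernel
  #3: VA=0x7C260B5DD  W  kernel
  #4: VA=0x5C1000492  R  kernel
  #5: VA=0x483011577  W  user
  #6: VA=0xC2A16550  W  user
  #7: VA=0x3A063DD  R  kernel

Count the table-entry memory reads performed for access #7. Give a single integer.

Per-access translation:
#0 VA=0x5C1000492 (r,user):
  L0: frame=0x38 idx=23 entry=0x3A007 [P=1 RW=1 US=1 PS=0]
  L1: frame=0x3A idx=8 entry=0x3E007 [P=1 RW=1 US=1 PS=0]
  L2: frame=0x3E idx=0 entry=0x3F007 [P=1 RW=1 US=1 PS=0]
  ✓ 0x3F492  — 3 lookups
#1 VA=0x241804A11 (r,user):
  L0: frame=0x38 idx=9 entry=0x41007 [P=1 RW=1 US=1 PS=0]
  L1: frame=0x41 idx=12 entry=0x44007 [P=1 RW=1 US=1 PS=0]
  L2: frame=0x44 idx=4 entry=0x45007 [P=1 RW=1 US=1 PS=0]
  ✓ 0x45A11  — 3 lookups
#2 VA=0x3A063DD (r,kernel):
  L0: frame=0x38 idx=0 entry=0x46007 [P=1 RW=1 US=1 PS=0]
  L1: frame=0x46 idx=29 entry=0x49007 [P=1 RW=1 US=1 PS=0]
  L2: frame=0x49 idx=6 entry=0x4D007 [P=1 RW=1 US=1 PS=0]
  ✓ 0x4D3DD  — 3 lookups
#3 VA=0x7C260B5DD (w,kernel):
  L0: frame=0x38 idx=31 entry=0x50007 [P=1 RW=1 US=1 PS=0]
  L1: frame=0x50 idx=19 entry=0x53007 [P=1 RW=1 US=1 PS=0]
  L2: frame=0x53 idx=11 entry=0x55007 [P=1 RW=1 US=1 PS=0]
  ✓ 0x555DD  — 3 lookups
#4 VA=0x5C1000492 (r,kernel):
  TLB hit vpn=0x5C1000 → PA=0x3F492
#5 VA=0x483011577 (w,user):
  L0: frame=0x38 idx=18 entry=0x58007 [P=1 RW=1 US=1 PS=0]
  L1: frame=0x58 idx=24 entry=0x5A007 [P=1 RW=1 US=1 PS=0]
  L2: frame=0x5A idx=17 entry=0x5C004 [P=0 RW=0 US=1 PS=0]
  ✗ PAGE_NOT_PRESENT  [3 reads]
#6 VA=0xC2A16550 (w,user):
  L0: frame=0x38 idx=3 entry=0x5D007 [P=1 RW=1 US=1 PS=0]
  L1: frame=0x5D idx=21 entry=0x5E007 [P=1 RW=1 US=1 PS=0]
  L2: frame=0x5E idx=22 entry=0x5F007 [P=1 RW=1 US=1 PS=0]
  ✓ 0x5F550  — 3 lookups
#7 VA=0x3A063DD (r,kernel):
  TLB hit vpn=0x3A06 → PA=0x4D3DD

Entries read for #7: 0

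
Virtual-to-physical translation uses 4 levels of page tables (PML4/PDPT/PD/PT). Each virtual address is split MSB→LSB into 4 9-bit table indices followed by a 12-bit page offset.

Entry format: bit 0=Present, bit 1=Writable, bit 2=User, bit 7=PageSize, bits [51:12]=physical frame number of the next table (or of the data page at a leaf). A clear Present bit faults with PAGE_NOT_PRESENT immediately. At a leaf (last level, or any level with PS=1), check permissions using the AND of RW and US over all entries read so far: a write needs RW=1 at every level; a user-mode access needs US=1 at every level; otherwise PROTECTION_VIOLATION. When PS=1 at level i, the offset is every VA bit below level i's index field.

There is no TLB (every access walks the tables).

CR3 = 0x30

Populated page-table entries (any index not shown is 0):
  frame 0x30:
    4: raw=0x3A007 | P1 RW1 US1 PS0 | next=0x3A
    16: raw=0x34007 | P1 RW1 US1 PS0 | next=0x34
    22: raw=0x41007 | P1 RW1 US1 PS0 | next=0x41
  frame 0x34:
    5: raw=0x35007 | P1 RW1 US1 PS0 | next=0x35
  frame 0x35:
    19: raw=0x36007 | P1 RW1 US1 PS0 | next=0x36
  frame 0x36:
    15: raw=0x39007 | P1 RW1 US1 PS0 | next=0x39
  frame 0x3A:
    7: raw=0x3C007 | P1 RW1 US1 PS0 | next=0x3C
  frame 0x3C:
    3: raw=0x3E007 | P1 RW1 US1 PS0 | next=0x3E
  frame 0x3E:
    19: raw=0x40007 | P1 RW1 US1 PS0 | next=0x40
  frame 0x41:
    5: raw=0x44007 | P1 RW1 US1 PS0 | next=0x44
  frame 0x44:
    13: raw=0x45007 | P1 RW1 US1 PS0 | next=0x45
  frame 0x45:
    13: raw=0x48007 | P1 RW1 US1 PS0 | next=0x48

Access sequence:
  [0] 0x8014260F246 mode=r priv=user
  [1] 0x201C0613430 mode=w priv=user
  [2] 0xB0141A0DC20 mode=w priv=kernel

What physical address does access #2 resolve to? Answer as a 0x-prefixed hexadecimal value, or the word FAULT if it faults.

Per-access translation:
#0 VA=0x8014260F246 (r,user):
  L0: frame=0x30 idx=16 entry=0x34007 [P=1 RW=1 US=1 PS=0]
  L1: frame=0x34 idx=5 entry=0x35007 [P=1 RW=1 US=1 PS=0]
  L2: frame=0x35 idx=19 entry=0x36007 [P=1 RW=1 US=1 PS=0]
  L3: frame=0x36 idx=15 entry=0x39007 [P=1 RW=1 US=1 PS=0]
  ✓ 0x39246  — 4 lookups
#1 VA=0x201C0613430 (w,user):
  L0: frame=0x30 idx=4 entry=0x3A007 [P=1 RW=1 US=1 PS=0]
  L1: frame=0x3A idx=7 entry=0x3C007 [P=1 RW=1 US=1 PS=0]
  L2: frame=0x3C idx=3 entry=0x3E007 [P=1 RW=1 US=1 PS=0]
  L3: frame=0x3E idx=19 entry=0x40007 [P=1 RW=1 US=1 PS=0]
  ✓ 0x40430  — 4 lookups
#2 VA=0xB0141A0DC20 (w,kernel):
  L0: frame=0x30 idx=22 entry=0x41007 [P=1 RW=1 US=1 PS=0]
  L1: frame=0x41 idx=5 entry=0x44007 [P=1 RW=1 US=1 PS=0]
  L2: frame=0x44 idx=13 entry=0x45007 [P=1 RW=1 US=1 PS=0]
  L3: frame=0x45 idx=13 entry=0x48007 [P=1 RW=1 US=1 PS=0]
  ✓ 0x48C20  — 4 lookups

Access #2 PA: 0x48C20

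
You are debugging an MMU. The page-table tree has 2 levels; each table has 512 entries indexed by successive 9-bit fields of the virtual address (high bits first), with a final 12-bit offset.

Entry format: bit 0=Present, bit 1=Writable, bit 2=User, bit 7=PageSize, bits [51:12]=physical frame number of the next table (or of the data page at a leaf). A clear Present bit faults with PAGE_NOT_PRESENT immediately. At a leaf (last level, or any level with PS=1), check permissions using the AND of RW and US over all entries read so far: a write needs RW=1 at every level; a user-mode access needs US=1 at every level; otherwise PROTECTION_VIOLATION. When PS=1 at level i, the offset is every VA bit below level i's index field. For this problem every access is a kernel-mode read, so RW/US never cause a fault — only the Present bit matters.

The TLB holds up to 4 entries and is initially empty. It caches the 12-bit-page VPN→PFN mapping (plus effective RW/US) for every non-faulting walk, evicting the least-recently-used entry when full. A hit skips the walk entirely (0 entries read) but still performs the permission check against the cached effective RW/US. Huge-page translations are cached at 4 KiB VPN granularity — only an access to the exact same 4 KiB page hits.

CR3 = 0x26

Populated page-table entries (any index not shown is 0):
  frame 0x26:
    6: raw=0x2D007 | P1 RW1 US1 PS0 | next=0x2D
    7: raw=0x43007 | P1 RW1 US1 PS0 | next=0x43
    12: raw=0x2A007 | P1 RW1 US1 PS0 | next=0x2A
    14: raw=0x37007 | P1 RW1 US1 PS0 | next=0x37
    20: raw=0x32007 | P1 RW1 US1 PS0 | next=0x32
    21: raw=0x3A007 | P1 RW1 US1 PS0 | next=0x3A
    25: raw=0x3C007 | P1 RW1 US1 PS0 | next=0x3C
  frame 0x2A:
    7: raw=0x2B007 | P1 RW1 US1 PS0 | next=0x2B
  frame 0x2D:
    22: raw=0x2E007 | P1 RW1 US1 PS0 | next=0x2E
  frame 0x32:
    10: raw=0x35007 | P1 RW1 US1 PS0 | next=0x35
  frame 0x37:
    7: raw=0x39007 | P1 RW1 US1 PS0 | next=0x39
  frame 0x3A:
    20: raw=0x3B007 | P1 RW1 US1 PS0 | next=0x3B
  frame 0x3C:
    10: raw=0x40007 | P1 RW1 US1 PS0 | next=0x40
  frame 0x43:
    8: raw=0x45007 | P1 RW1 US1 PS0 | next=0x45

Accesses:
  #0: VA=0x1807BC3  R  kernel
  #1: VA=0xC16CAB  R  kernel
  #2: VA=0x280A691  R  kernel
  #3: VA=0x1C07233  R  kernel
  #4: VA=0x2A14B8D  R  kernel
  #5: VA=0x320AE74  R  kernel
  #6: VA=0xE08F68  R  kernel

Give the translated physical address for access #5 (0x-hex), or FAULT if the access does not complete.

Trace:
#0 VA=0x1807BC3 (r,kernel):
  L0 @0x26[12] → 0x2A007  P=1,RW=1,US=1,PS=0
  L1 @0x2A[7] → 0x2B007  P=1,RW=1,US=1,PS=0
  ⇒ phys 0x2BBC3  [2 reads]
#1 VA=0xC16CAB (r,kernel):
  L0 @0x26[6] → 0x2D007  P=1,RW=1,US=1,PS=0
  L1 @0x2D[22] → 0x2E007  P=1,RW=1,US=1,PS=0
  ⇒ phys 0x2ECAB  [2 reads]
#2 VA=0x280A691 (r,kernel):
  L0 @0x26[20] → 0x32007  P=1,RW=1,US=1,PS=0
  L1 @0x32[10] → 0x35007  P=1,RW=1,US=1,PS=0
  ⇒ phys 0x35691  [2 reads]
#3 VA=0x1C07233 (r,kernel):
  L0 @0x26[14] → 0x37007  P=1,RW=1,US=1,PS=0
  L1 @0x37[7] → 0x39007  P=1,RW=1,US=1,PS=0
  ⇒ phys 0x39233  [2 reads]
#4 VA=0x2A14B8D (r,kernel):
  L0 @0x26[21] → 0x3A007  P=1,RW=1,US=1,PS=0
  L1 @0x3A[20] → 0x3B007  P=1,RW=1,US=1,PS=0
  ⇒ phys 0x3BB8D  [2 reads]
#5 VA=0x320AE74 (r,kernel):
  L0 @0x26[25] → 0x3C007  P=1,RW=1,US=1,PS=0
  L1 @0x3C[10] → 0x40007  P=1,RW=1,US=1,PS=0
  ⇒ phys 0x40E74  [2 reads]
#6 VA=0xE08F68 (r,kernel):
  L0 @0x26[7] → 0x43007  P=1,RW=1,US=1,PS=0
  L1 @0x43[8] → 0x45007  P=1,RW=1,US=1,PS=0
  ⇒ phys 0x45F68  [2 reads]

Access #5 PA: 0x40E74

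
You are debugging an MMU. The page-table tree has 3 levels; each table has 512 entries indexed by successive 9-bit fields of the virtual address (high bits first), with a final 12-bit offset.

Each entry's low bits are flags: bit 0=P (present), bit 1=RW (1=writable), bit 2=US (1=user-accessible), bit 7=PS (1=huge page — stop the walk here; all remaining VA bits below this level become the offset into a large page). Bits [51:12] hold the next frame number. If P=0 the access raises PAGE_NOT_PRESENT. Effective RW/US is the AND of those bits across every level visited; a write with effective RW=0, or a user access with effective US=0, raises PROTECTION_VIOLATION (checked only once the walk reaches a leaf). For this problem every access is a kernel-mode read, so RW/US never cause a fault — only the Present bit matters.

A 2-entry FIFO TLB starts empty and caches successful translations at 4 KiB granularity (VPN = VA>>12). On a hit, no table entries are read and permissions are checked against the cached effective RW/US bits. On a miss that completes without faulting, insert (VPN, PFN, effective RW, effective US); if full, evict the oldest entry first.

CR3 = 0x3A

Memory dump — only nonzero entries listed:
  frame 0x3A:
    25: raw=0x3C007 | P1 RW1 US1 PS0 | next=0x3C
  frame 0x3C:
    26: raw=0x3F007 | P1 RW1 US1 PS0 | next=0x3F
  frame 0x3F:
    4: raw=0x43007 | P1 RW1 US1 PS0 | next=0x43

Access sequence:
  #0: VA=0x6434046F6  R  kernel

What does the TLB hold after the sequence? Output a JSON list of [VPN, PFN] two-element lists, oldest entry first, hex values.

Trace:
#0 VA=0x6434046F6 (r,kernel):
  lvl0: tbl 0x3A, slot 25 ⇒ 0x3C007 (P1/RW1/US1/PS0)
  lvl1: tbl 0x3C, slot 26 ⇒ 0x3F007 (P1/RW1/US1/PS0)
  lvl2: tbl 0x3F, slot 4 ⇒ 0x43007 (P1/RW1/US1/PS0)
  → PA=0x436F6  (3 entries read)

TLB: [["0x643404", "0x43"]]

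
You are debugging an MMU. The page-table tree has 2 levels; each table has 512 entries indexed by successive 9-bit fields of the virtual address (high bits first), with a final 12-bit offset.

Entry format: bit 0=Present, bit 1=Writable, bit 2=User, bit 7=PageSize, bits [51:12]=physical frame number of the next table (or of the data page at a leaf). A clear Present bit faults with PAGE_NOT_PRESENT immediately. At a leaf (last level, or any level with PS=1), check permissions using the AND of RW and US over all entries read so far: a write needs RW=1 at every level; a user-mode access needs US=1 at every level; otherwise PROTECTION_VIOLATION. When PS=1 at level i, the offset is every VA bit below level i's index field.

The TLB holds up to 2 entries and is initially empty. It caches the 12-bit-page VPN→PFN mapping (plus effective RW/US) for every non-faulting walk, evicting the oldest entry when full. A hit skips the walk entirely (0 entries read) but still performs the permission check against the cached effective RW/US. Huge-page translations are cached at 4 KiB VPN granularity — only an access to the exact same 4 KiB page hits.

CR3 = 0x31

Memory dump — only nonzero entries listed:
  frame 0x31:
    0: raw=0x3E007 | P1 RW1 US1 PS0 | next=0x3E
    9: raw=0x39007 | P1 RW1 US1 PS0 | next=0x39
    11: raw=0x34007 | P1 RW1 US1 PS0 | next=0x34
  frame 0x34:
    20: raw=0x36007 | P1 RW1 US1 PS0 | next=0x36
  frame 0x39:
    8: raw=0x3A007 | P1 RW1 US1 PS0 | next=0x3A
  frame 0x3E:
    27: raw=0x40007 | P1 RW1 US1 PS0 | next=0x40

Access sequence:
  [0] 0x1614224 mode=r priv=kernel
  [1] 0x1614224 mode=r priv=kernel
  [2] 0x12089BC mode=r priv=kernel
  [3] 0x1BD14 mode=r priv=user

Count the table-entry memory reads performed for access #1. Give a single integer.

Per-access translation:
#0 VA=0x1614224 (r,kernel):
  [0] read 0x31 idx=11: raw=0x34007 flags P=1 W=1 U=1 S=0
  [1] read 0x34 idx=20: raw=0x36007 flags P=1 W=1 U=1 S=0
  ✓ 0x36224  — 2 lookups
#1 VA=0x1614224 (r,kernel):
  TLB hit vpn=0x1614 → PA=0x36224
#2 VA=0x12089BC (r,kernel):
  [0] read 0x31 idx=9: raw=0x39007 flags P=1 W=1 U=1 S=0
  [1] read 0x39 idx=8: raw=0x3A007 flags P=1 W=1 U=1 S=0
  ✓ 0x3A9BC  — 2 lookups
#3 VA=0x1BD14 (r,user):
  [0] read 0x31 idx=0: raw=0x3E007 flags P=1 W=1 U=1 S=0
  [1] read 0x3E idx=27: raw=0x40007 flags P=1 W=1 U=1 S=0
  ✓ 0x40D14  — 2 lookups

Entries read for #1: 0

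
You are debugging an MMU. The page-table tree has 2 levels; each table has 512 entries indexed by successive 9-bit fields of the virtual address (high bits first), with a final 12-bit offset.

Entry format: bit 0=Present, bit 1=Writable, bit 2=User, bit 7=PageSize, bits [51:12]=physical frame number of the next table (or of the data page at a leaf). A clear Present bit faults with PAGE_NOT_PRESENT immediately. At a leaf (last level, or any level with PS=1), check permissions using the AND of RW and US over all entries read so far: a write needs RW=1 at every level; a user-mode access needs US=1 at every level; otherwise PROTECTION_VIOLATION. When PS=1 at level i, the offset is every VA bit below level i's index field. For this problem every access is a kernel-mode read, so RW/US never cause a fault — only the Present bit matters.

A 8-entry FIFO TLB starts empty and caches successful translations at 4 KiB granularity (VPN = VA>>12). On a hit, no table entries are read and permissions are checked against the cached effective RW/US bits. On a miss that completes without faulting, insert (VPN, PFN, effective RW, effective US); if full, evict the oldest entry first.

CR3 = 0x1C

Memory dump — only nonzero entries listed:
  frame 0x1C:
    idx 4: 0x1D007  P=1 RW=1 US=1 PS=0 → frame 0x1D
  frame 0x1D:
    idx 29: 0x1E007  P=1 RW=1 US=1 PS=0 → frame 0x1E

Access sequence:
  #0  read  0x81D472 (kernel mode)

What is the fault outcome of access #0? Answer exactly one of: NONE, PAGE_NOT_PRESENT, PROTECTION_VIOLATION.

Trace:
#0 VA=0x81D472 (r,kernel):
  [0] read 0x1C idx=4: raw=0x1D007 flags P=1 W=1 U=1 S=0
  [1] read 0x1D idx=29: raw=0x1E007 flags P=1 W=1 U=1 S=0
  ⇒ phys 0x1E472  [2 reads]

Access #0 fault: NONE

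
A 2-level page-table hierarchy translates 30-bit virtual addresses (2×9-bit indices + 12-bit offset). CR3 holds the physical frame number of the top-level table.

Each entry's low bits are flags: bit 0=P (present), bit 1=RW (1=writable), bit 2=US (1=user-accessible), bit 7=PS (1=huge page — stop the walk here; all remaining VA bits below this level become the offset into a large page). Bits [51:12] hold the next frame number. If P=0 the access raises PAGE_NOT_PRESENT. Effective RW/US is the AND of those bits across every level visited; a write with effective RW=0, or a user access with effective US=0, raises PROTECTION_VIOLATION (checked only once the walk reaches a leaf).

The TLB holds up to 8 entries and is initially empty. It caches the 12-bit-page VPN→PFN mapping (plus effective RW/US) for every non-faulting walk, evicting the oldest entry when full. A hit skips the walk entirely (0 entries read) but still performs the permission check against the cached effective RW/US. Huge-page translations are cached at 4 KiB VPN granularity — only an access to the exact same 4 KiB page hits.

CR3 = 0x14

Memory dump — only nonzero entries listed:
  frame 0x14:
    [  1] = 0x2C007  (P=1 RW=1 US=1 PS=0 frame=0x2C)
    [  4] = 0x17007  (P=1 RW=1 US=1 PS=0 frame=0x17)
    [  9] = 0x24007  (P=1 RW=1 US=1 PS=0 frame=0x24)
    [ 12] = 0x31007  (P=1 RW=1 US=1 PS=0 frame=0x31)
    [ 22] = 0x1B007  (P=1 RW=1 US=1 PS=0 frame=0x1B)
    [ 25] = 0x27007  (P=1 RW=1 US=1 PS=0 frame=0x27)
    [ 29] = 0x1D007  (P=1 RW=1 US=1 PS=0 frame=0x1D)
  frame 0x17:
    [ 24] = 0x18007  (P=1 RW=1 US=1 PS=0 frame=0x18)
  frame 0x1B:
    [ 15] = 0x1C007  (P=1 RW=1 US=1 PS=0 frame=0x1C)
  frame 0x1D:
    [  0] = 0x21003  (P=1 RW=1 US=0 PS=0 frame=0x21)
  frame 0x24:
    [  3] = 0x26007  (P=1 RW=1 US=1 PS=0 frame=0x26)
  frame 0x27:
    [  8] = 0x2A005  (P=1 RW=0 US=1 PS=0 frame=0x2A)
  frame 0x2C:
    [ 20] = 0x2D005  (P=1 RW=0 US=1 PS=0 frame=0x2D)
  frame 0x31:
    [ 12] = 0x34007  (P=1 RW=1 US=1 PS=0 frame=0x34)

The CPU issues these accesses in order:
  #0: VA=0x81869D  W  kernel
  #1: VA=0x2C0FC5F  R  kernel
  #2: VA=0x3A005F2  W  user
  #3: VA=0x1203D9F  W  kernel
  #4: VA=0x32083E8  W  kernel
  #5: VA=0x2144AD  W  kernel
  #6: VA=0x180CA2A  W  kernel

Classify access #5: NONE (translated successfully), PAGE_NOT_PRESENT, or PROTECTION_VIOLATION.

Per-access translation:
#0 VA=0x81869D (w,kernel):
  lvl0: tbl 0x14, slot 4 ⇒ 0x17007 (P1/RW1/US1/PS0)
  lvl1: tbl 0x17, slot 24 ⇒ 0x18007 (P1/RW1/US1/PS0)
  ⇒ phys 0x1869D  [2 reads]
#1 VA=0x2C0FC5F (r,kernel):
  lvl0: tbl 0x14, slot 22 ⇒ 0x1B007 (P1/RW1/US1/PS0)
  lvl1: tbl 0x1B, slot 15 ⇒ 0x1C007 (P1/RW1/US1/PS0)
  ⇒ phys 0x1CC5F  [2 reads]
#2 VA=0x3A005F2 (w,user):
  lvl0: tbl 0x14, slot 29 ⇒ 0x1D007 (P1/RW1/US1/PS0)
  lvl1: tbl 0x1D, slot 0 ⇒ 0x21003 (P1/RW1/US0/PS0)
  ⇒ fault: PROTECTION_VIOLATION  — 2 lookups
#3 VA=0x1203D9F (w,kernel):
  lvl0: tbl 0x14, slot 9 ⇒ 0x24007 (P1/RW1/US1/PS0)
  lvl1: tbl 0x24, slot 3 ⇒ 0x26007 (P1/RW1/US1/PS0)
  ⇒ phys 0x26D9F  [2 reads]
#4 VA=0x32083E8 (w,kernel):
  lvl0: tbl 0x14, slot 25 ⇒ 0x27007 (P1/RW1/US1/PS0)
  lvl1: tbl 0x27, slot 8 ⇒ 0x2A005 (P1/RW0/US1/PS0)
  ⇒ fault: PROTECTION_VIOLATION  — 2 lookups
#5 VA=0x2144AD (w,kernel):
  lvl0: tbl 0x14, slot 1 ⇒ 0x2C007 (P1/RW1/US1/PS0)
  lvl1: tbl 0x2C, slot 20 ⇒ 0x2D005 (P1/RW0/US1/PS0)
  ⇒ fault: PROTECTION_VIOLATION  — 2 lookups
#6 VA=0x180CA2A (w,kernel):
  lvl0: tbl 0x14, slot 12 ⇒ 0x31007 (P1/RW1/US1/PS0)
  lvl1: tbl 0x31, slot 12 ⇒ 0x34007 (P1/RW1/US1/PS0)
  ⇒ phys 0x34A2A  [2 reads]

Access #5 fault: PROTECTION_VIOLATION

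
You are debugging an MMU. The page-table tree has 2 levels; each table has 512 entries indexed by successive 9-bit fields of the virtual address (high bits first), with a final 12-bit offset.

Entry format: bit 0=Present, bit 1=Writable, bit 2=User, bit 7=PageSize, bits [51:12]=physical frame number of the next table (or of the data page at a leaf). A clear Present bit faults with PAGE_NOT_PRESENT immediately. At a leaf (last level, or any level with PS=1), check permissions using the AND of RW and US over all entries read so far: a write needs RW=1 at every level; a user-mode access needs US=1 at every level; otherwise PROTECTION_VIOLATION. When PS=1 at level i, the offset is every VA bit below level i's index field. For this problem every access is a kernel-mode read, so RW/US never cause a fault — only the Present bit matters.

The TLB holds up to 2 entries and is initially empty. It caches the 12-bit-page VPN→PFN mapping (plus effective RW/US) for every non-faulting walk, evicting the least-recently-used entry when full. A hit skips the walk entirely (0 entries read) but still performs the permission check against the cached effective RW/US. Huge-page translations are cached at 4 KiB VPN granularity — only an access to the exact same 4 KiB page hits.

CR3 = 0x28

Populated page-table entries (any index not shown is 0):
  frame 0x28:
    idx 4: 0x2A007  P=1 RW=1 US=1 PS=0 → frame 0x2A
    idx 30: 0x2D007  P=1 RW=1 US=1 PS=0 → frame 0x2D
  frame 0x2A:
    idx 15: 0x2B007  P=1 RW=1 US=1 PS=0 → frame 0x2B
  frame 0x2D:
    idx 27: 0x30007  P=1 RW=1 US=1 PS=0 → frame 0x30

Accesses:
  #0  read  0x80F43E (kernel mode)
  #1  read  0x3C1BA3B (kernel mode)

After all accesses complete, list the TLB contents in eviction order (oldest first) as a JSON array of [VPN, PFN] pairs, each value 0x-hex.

Per-access translation:
#0 VA=0x80F43E (r,kernel):
  [0] read 0x28 idx=4: raw=0x2A007 flags P=1 W=1 U=1 S=0
  [1] read 0x2A idx=15: raw=0x2B007 flags P=1 W=1 U=1 S=0
  → PA=0x2B43E  (2 entries read)
#1 VA=0x3C1BA3B (r,kernel):
  [0] read 0x28 idx=30: raw=0x2D007 flags P=1 W=1 U=1 S=0
  [1] read 0x2D idx=27: raw=0x30007 flags P=1 W=1 U=1 S=0
  → PA=0x30A3B  (2 entries read)

TLB: [["0x80F", "0x2B"], ["0x3C1B", "0x30"]]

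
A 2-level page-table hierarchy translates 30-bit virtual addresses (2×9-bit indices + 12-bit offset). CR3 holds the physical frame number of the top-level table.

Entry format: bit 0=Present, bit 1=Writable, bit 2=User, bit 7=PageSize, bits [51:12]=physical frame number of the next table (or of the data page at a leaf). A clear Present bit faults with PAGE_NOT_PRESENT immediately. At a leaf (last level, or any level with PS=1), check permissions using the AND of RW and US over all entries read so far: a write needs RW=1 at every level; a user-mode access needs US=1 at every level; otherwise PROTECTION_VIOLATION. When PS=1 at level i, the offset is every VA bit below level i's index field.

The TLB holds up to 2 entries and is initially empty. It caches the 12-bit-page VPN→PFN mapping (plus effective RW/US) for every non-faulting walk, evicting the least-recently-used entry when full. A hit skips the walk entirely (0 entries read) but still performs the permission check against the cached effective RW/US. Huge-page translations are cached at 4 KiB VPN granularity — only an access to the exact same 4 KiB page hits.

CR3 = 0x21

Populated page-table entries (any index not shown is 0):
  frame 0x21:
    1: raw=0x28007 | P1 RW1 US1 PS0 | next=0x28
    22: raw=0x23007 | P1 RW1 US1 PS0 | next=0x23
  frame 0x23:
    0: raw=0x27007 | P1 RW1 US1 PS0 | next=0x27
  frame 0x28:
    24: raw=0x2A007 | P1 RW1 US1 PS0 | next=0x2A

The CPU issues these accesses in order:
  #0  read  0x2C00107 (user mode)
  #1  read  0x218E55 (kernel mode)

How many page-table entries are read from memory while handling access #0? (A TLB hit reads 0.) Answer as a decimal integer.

Per-access translation:
#0 VA=0x2C00107 (r,user):
  [0] read 0x21 idx=22: raw=0x23007 flags P=1 W=1 U=1 S=0
  [1] read 0x23 idx=0: raw=0x27007 flags P=1 W=1 U=1 S=0
  → PA=0x27107  (2 entries read)
#1 VA=0x218E55 (r,kernel):
  [0] read 0x21 idx=1: raw=0x28007 flags P=1 W=1 U=1 S=0
  [1] read 0x28 idx=24: raw=0x2A007 flags P=1 W=1 U=1 S=0
  → PA=0x2AE55  (2 entries read)

Entries read for #0: 2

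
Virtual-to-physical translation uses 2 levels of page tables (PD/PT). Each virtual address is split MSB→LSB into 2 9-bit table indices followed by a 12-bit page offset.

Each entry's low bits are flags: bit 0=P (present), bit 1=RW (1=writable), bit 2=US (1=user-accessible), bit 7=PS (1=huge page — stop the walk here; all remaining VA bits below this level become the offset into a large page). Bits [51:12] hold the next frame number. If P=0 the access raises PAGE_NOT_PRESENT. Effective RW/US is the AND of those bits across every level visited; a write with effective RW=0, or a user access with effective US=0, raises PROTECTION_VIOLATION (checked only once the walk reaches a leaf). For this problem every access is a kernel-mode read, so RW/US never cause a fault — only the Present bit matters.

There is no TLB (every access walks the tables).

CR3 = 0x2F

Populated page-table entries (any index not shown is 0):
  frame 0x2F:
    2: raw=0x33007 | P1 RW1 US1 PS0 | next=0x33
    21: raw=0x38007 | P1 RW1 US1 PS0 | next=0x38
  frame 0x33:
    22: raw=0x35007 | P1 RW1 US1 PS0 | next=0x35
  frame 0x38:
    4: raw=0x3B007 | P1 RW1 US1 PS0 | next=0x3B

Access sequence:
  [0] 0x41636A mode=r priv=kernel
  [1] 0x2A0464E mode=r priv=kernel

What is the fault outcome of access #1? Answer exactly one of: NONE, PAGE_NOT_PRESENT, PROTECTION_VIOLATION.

Trace:
#0 VA=0x41636A (r,kernel):
  L0: frame=0x2F idx=2 entry=0x33007 [P=1 RW=1 US=1 PS=0]
  L1: frame=0x33 idx=22 entry=0x35007 [P=1 RW=1 US=1 PS=0]
  → PA=0x3536A  (2 entries read)
#1 VA=0x2A0464E (r,kernel):
  L0: frame=0x2F idx=21 entry=0x38007 [P=1 RW=1 US=1 PS=0]
  L1: frame=0x38 idx=4 entry=0x3B007 [P=1 RW=1 US=1 PS=0]
  → PA=0x3B64E  (2 entries read)

Access #1 fault: NONE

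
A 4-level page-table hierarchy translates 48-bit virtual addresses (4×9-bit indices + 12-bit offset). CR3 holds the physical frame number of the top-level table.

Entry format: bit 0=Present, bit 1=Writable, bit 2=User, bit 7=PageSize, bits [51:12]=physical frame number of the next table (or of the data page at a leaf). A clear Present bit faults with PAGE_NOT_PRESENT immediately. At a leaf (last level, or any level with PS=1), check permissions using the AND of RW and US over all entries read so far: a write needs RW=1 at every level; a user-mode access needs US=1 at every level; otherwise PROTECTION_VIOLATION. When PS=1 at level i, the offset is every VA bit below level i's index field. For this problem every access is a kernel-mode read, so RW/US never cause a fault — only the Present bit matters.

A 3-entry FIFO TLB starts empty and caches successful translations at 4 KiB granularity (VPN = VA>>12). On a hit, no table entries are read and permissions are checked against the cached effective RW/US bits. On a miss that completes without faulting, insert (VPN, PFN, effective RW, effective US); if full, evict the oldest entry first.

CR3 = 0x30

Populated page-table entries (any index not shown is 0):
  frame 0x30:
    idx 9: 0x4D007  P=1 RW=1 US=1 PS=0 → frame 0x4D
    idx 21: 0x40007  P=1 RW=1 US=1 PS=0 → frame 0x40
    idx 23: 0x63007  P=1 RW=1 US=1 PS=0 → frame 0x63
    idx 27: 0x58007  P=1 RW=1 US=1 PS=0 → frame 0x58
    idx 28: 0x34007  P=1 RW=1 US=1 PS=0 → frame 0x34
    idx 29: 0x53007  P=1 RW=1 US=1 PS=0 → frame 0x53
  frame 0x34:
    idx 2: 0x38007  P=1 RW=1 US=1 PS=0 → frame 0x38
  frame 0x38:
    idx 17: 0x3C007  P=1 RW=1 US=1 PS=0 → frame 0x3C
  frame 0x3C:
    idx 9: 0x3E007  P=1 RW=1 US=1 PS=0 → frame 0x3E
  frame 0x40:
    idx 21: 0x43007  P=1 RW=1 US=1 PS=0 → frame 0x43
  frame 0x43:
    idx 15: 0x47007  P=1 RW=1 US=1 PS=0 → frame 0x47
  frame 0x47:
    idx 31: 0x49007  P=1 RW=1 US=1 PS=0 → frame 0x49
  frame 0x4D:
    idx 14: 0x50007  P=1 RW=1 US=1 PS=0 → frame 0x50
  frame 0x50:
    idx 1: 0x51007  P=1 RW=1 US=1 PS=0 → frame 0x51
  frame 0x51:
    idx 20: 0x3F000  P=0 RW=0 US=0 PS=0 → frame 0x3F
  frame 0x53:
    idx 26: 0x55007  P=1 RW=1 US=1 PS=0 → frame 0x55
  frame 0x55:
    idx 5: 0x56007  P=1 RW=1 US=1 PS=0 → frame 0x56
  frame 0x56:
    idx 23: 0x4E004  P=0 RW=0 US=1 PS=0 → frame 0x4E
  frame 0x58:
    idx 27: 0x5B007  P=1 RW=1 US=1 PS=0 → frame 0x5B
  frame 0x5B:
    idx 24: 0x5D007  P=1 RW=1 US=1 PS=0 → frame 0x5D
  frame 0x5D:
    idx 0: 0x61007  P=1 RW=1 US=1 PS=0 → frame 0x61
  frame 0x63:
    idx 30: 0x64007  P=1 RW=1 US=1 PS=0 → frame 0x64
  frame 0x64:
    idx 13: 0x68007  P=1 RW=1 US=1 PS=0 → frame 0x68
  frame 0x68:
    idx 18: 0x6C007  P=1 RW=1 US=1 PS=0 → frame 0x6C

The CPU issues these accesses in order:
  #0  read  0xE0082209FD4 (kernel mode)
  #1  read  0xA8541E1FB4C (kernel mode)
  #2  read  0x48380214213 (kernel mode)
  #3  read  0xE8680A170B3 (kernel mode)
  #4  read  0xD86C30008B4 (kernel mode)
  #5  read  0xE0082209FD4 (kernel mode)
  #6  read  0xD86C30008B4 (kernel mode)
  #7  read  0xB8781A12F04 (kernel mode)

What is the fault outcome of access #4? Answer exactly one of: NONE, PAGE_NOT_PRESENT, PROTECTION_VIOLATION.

Per-access translation:
#0 VA=0xE0082209FD4 (r,kernel):
  [0] read 0x30 idx=28: raw=0x34007 flags P=1 W=1 U=1 S=0
  [1] read 0x34 idx=2: raw=0x38007 flags P=1 W=1 U=1 S=0
  [2] read 0x38 idx=17: raw=0x3C007 flags P=1 W=1 U=1 S=0
  [3] read 0x3C idx=9: raw=0x3E007 flags P=1 W=1 U=1 S=0
  ✓ 0x3EFD4  — 4 lookups
#1 VA=0xA8541E1FB4C (r,kernel):
  [0] read 0x30 idx=21: raw=0x40007 flags P=1 W=1 U=1 S=0
  [1] read 0x40 idx=21: raw=0x43007 flags P=1 W=1 U=1 S=0
  [2] read 0x43 idx=15: raw=0x47007 flags P=1 W=1 U=1 S=0
  [3] read 0x47 idx=31: raw=0x49007 flags P=1 W=1 U=1 S=0
  ✓ 0x49B4C  — 4 lookups
#2 VA=0x48380214213 (r,kernel):
  [0] read 0x30 idx=9: raw=0x4D007 flags P=1 W=1 U=1 S=0
  [1] read 0x4D idx=14: raw=0x50007 flags P=1 W=1 U=1 S=0
  [2] read 0x50 idx=1: raw=0x51007 flags P=1 W=1 U=1 S=0
  [3] read 0x51 idx=20: raw=0x3F000 flags P=0 W=0 U=0 S=0
  → PAGE_NOT_PRESENT  (4 entries read)
#3 VA=0xE8680A170B3 (r,kernel):
  [0] read 0x30 idx=29: raw=0x53007 flags P=1 W=1 U=1 S=0
  [1] read 0x53 idx=26: raw=0x55007 flags P=1 W=1 U=1 S=0
  [2] read 0x55 idx=5: raw=0x56007 flags P=1 W=1 U=1 S=0
  [3] read 0x56 idx=23: raw=0x4E004 flags P=0 W=0 U=1 S=0
  → PAGE_NOT_PRESENT  (4 entries read)
#4 VA=0xD86C30008B4 (r,kernel):
  [0] read 0x30 idx=27: raw=0x58007 flags P=1 W=1 U=1 S=0
  [1] read 0x58 idx=27: raw=0x5B007 flags P=1 W=1 U=1 S=0
  [2] read 0x5B idx=24: raw=0x5D007 flags P=1 W=1 U=1 S=0
  [3] read 0x5D idx=0: raw=0x61007 flags P=1 W=1 U=1 S=0
  ✓ 0x618B4  — 4 lookups
#5 VA=0xE0082209FD4 (r,kernel):
  TLB hit vpn=0xE0082209 → PA=0x3EFD4
#6 VA=0xD86C30008B4 (r,kernel):
  TLB hit vpn=0xD86C3000 → PA=0x618B4
#7 VA=0xB8781A12F04 (r,kernel):
  [0] read 0x30 idx=23: raw=0x63007 flags P=1 W=1 U=1 S=0
  [1] read 0x63 idx=30: raw=0x64007 flags P=1 W=1 U=1 S=0
  [2] read 0x64 idx=13: raw=0x68007 flags P=1 W=1 U=1 S=0
  [3] read 0x68 idx=18: raw=0x6C007 flags P=1 W=1 U=1 S=0
  ✓ 0x6CF04  — 4 lookups

Access #4 fault: NONE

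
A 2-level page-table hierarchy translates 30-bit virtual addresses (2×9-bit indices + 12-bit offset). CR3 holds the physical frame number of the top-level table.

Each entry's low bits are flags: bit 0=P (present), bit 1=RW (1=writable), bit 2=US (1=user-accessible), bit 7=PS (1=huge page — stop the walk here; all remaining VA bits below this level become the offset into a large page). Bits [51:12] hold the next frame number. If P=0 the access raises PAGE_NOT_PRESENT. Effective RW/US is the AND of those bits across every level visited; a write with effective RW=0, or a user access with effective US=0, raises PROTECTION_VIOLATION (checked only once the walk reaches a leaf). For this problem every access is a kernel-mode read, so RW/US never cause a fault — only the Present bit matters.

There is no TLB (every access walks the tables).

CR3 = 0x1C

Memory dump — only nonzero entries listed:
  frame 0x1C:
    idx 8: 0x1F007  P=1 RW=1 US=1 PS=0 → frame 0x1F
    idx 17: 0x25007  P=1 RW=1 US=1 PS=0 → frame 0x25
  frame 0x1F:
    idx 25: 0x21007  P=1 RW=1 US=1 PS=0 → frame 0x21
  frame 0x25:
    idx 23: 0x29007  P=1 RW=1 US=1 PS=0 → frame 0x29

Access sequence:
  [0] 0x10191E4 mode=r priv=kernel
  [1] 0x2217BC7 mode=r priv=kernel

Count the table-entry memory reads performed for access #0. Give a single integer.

Per-access translation:
#0 VA=0x10191E4 (r,kernel):
  lvl0: tbl 0x1C, slot 8 ⇒ 0x1F007 (P1/RW1/US1/PS0)
  lvl1: tbl 0x1F, slot 25 ⇒ 0x21007 (P1/RW1/US1/PS0)
  ⇒ phys 0x211E4  [2 reads]
#1 VA=0x2217BC7 (r,kernel):
  lvl0: tbl 0x1C, slot 17 ⇒ 0x25007 (P1/RW1/US1/PS0)
  lvl1: tbl 0x25, slot 23 ⇒ 0x29007 (P1/RW1/US1/PS0)
  ⇒ phys 0x29BC7  [2 reads]

Entries read for #0: 2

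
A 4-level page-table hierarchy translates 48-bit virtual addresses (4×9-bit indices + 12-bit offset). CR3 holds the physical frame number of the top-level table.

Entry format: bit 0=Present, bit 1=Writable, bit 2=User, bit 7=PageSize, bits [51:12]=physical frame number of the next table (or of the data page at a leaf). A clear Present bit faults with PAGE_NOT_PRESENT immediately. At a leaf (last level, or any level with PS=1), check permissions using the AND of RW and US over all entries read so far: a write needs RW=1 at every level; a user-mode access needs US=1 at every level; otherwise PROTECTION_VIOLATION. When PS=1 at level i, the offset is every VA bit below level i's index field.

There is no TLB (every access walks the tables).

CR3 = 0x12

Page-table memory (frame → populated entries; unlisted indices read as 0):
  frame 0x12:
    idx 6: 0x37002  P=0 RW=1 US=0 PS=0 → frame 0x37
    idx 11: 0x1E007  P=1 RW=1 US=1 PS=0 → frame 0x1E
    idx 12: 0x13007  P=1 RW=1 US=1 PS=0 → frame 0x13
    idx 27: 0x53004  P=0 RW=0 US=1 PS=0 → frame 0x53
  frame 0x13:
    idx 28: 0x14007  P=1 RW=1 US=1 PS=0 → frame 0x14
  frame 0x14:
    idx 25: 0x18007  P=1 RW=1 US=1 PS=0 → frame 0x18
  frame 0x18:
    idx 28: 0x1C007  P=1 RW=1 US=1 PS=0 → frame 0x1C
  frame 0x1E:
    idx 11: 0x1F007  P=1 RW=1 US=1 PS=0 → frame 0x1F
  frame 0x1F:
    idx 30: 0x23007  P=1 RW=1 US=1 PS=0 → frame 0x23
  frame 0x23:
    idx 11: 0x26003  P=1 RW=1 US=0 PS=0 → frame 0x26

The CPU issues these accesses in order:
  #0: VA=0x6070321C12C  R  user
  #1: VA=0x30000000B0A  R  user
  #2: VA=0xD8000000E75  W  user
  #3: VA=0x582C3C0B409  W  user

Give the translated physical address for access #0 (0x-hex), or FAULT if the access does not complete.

Walk each access:
#0 VA=0x6070321C12C (r,user):
  [0] read 0x12 idx=12: raw=0x13007 flags P=1 W=1 U=1 S=0
  [1] read 0x13 idx=28: raw=0x14007 flags P=1 W=1 U=1 S=0
  [2] read 0x14 idx=25: raw=0x18007 flags P=1 W=1 U=1 S=0
  [3] read 0x18 idx=28: raw=0x1C007 flags P=1 W=1 U=1 S=0
  ✓ 0x1C12C  — 4 lookups
#1 VA=0x30000000B0A (r,user):
  [0] read 0x12 idx=6: raw=0x37002 flags P=0 W=1 U=0 S=0
  ⇒ fault: PAGE_NOT_PRESENT  — 1 lookups
#2 VA=0xD8000000E75 (w,user):
  [0] read 0x12 idx=27: raw=0x53004 flags P=0 W=0 U=1 S=0
  ⇒ fault: PAGE_NOT_PRESENT  — 1 lookups
#3 VA=0x582C3C0B409 (w,user):
  [0] read 0x12 idx=11: raw=0x1E007 flags P=1 W=1 U=1 S=0
  [1] read 0x1E idx=11: raw=0x1F007 flags P=1 W=1 U=1 S=0
  [2] read 0x1F idx=30: raw=0x23007 flags P=1 W=1 U=1 S=0
  [3] read 0x23 idx=11: raw=0x26003 flags P=1 W=1 U=0 S=0
  ⇒ fault: PROTECTION_VIOLATION  — 4 lookups

Access #0 PA: 0x1C12C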